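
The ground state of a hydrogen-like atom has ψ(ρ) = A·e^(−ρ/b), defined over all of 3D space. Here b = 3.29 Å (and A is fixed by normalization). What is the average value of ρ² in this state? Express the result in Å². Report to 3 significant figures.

⟨ρ^2⟩ ≈ 32.5 Å^2

The expectation value is the |ψ|²-weighted average of ρ^2: ∫ ρ^2|ψ|² 4πρ² dρ.
Recall ∫₀^∞ ρ^m e^(−ρ/β) dρ = m!·β^(m+1), evaluating both integrals, ⟨ρ²⟩ = 3·b^2.
With b = 3.29, ⟨ρ^2⟩ = 32.47.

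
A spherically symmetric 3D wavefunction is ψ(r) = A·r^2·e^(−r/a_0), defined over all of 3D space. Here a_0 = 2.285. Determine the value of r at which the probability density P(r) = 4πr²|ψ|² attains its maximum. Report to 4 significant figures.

r ≈ 6.855

The maximum of P(r) = 4πr²|ψ|² occurs where its derivative vanishes.
Solving yields r = 3·a_0.
With a_0 = 2.285, the most probable radial distance is 6.8550.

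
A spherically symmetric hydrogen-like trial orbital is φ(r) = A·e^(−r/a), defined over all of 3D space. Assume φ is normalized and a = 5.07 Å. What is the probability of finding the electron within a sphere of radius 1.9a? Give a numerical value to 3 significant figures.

P ≈ 0.731

P = ∫ |φ|² 4πr² dr over r ≤ 1.9a.
Normalization gives A² = 1/(π·a^3).
Substituting u = r/a, A², 4π and the length scale all cancel in the ratio: P = ∫_{0}^{1.9} u^2·e^(-2·u) du / ∫_{0}^{∞} u^2·e^(-2·u) du.
An antiderivative of u^2·e^(-2·u) is -(2·u^2 + 2·u + 1)·e^(-2·u)/4; evaluating from 0 to 1.9 gives 1/4 - 601·e^(-19/5)/200, while the full integral is 1/4.
The region integral divided by the full integral gives P = 0.7311.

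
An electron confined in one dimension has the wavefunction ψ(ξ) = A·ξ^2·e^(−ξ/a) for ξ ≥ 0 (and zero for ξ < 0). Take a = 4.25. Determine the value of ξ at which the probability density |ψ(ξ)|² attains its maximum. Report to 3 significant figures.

Differentiate |ψ(ξ)|² with respect to ξ and set to zero.
This gives ξ = 2·a.
With a = 4.25, the most probable position is 8.500.

ξ ≈ 8.50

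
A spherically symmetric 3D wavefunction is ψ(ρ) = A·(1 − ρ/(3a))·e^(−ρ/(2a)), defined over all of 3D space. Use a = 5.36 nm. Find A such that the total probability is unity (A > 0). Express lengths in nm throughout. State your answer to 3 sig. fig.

A ≈ 0.0278 nm^(-3/2)

The normalization condition is ∫|ψ|² 4πρ² dρ = 1 from 0 to ∞.
The angular integral contributes 4π, leaving ∫₀^∞ ρ²|ψ|² dρ.
Using ∫₀^∞ ρⁿ e^(−αρ) dρ = n!/αⁿ⁺¹, carrying out the integral gives A² · 8·π·a^3/3.
Substituting a = 5.36 gives A² = 0.0007752, so A = 0.02784.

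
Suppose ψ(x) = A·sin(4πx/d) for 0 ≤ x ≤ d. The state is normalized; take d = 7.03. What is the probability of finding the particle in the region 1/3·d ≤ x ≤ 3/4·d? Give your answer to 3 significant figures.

P ≈ 0.451

The probability is P = ∫ |ψ|² dx over [1/3·d, 3/4·d].
The normalization integral ∫|ψ|²dx over the whole domain equals d/2·A², and A² cancels in the ratio.
In terms of u = x/d (A² and the length scale cancel between numerator and denominator), P = [∫_{1/3}^{3/4} sin(4·π·u)^2 du] / [∫_{0}^{1} sin(4·π·u)^2 du].
An antiderivative of sin(4·π·u)^2 is u/2 - sin(4·π·u)·cos(4·π·u)/(8·π); evaluating from 1/3 to 3/4 gives √(3)/(32·π) + 5/24, while the full integral is 1/2.
Taking the ratio, P = √(3)/(16·π) + 5/12.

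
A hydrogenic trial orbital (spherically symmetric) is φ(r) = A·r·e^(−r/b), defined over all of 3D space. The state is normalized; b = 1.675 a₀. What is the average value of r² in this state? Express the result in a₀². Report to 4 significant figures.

⟨r^2⟩ ≈ 21.04 a₀^2

By definition ⟨r²⟩ = ∫ r^2 |φ(r)|² 4πr² dr.
Evaluating both integrals, ⟨r²⟩ = 15·b^2/2.
With b = 1.675, ⟨r^2⟩ = 21.042.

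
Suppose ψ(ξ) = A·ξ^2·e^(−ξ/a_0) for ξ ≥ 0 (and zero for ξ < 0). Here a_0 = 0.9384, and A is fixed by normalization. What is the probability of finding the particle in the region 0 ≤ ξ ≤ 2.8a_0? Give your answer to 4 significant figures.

P ≈ 0.6578

|ψ|² is the probability density, so P = ∫_{0}^{2.8a_0} |ψ|² dξ.
With A² fixed by ∫|ψ|² = 1, i.e. A² = (3·a_0^5/4)^(−1), substitute and integrate.
Substituting u = ξ/a_0, A² and the length scale cancel in the ratio: P = ∫_{0}^{2.8} u^4·e^(-2·u) du / ∫_{0}^{∞} u^4·e^(-2·u) du.
An antiderivative of u^4·e^(-2·u) is -(u^4/2 + u^3 + 3·u^2/2 + 3·u/2 + 3/4)·e^(-2·u); evaluating from 0 to 2.8 gives ≈ 0.493387, while the full integral is 3/4.
This works out to P = 0.65785.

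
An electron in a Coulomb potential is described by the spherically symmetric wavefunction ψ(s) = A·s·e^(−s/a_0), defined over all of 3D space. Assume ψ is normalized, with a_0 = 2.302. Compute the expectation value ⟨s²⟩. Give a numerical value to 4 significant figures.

⟨s²⟩ = ∫ s^2 |ψ|² 4πs² ds over the full domain.
Using ∫₀^∞ sⁿ e^(−αs) ds = n!/αⁿ⁺¹, the ratio of the moment integral to the normalization integral gives ⟨s²⟩ = 15·a_0^2/2.
Putting a_0 = 2.302 gives 39.744.

⟨s^2⟩ ≈ 39.74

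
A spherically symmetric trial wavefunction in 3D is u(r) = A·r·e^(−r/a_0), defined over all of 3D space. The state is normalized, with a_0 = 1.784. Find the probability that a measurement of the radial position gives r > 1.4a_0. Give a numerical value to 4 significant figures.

P ≈ 0.8477

P = ∫ |u|² 4πr² dr over r > 1.4a_0.
A² is fixed by ∫₀^∞ 4πr²|u|² dr = 1, i.e. A² = (3·π·a_0^5)^(−1).
In terms of t = r/a_0 (A², 4π and the length scale all cancel between numerator and denominator), P = [∫_{1.4}^{∞} t^4·e^(-2·t) dt] / [∫_{0}^{∞} t^4·e^(-2·t) dt].
An antiderivative of t^4·e^(-2·t) is -(t^4/2 + t^3 + 3·t^2/2 + 3·t/2 + 3/4)·e^(-2·t); evaluating from 1.4 to ∞ gives ≈ 0.635757, while the full integral is 3/4.
This evaluates to P = 0.84768.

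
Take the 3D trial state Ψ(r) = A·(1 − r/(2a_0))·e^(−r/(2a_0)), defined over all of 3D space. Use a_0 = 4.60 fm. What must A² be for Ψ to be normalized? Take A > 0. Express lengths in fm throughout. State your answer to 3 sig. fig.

The normalization condition is ∫|Ψ|² 4πr² dr = 1 from 0 to ∞.
The angular integral contributes 4π, leaving ∫₀^∞ r²|Ψ|² dr.
∫|Ψ|² 4πr² dr = A²·(8·π·a_0^3).
Setting this equal to 1 gives A² = 1/(8·π·a_0^3).
With a_0 = 4.60: A² = 0.0004088 and A = 0.02022.

A^2 ≈ 0.000409 fm^(-3)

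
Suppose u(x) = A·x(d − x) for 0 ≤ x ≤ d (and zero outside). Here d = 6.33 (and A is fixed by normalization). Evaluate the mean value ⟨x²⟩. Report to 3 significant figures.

The expectation value is the |u|²-weighted average of x^2: ∫ x^2|u|² dx.
The ratio of the moment integral to the normalization integral gives ⟨x²⟩ = 2·d^2/7.
Putting d = 6.33 gives 11.45.

⟨x^2⟩ ≈ 11.4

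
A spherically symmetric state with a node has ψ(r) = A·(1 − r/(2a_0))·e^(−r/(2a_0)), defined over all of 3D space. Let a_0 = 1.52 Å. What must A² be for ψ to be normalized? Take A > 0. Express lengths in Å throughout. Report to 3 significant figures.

Normalization requires ∫|ψ|² 4πr² dr = 1, integrated from 0 to ∞.
In 3D with spherical symmetry the volume element is 4πr² dr.
Recall ∫₀^∞ r^m e^(−r/β) dr = m!·β^(m+1), ∫|ψ|² 4πr² dr = A²·(8·π·a_0^3).
Substituting a_0 = 1.52 gives A² = 0.01133, so A = 0.1064.

A^2 ≈ 0.0113 Å^(-3)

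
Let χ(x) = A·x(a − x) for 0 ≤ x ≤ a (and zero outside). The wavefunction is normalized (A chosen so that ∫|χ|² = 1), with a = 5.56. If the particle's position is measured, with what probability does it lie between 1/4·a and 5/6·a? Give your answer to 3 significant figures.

P ≈ 0.861

The probability is P = ∫ |χ|² dx over [1/4·a, 5/6·a].
With A² fixed by ∫|χ|² = 1, i.e. A² = (a^5/30)^(−1), substitute and integrate.
In terms of u = x/a (A² and the length scale cancel between numerator and denominator), P = [∫_{1/4}^{5/6} u^2·(1 - u)^2 du] / [∫_{0}^{1} u^2·(1 - u)^2 du].
Using ∫ u^2·(1 - u)^2 du = u^3·(6·u^2 - 15·u + 10)/30, the numerator is ≈ 0.028700 and the denominator is 1/30.
This works out to P = 0.8610.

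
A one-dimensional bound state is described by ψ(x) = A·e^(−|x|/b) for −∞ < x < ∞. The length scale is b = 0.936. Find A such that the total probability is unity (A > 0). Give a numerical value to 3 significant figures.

A ≈ 1.03

Require ∫ |ψ|² dx = 1 over the whole domain.
Recall ∫₀^∞ x^m e^(−x/β) dx = m!·β^(m+1), ∫|ψ|² dx = A²·(b).
With b = 0.936: A² = 1.068 and A = 1.034.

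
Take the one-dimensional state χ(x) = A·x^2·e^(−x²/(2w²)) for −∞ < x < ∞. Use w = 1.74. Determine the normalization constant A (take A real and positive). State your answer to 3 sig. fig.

Require ∫ |χ|² dx = 1 over the whole domain.
With χ = A·x^2·e^(−x²/(2w²)), the integral evaluates to A²·[3·√(π)·w^5/4].
Hence A² = 1/[3·√(π)·w^5/4].
Substituting w = 1.74 gives A² = 0.04716, so A = 0.2172.

A ≈ 0.217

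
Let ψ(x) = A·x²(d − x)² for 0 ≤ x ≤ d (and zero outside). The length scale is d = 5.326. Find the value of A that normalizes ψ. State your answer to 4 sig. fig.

A ≈ 0.01352

We need A² ∫|f|² dx = 1, taking the integral from 0 to d.
With ψ = A·x²(d − x)², the integral evaluates to A²·[d^9/630].
Setting this equal to 1 gives A² = 1/(d^9/630).
With d = 5.326: A² = 0.00018270 and A = 0.013517.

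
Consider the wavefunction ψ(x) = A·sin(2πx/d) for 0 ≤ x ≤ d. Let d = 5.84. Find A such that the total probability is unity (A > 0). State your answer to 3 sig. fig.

A ≈ 0.585

Normalization requires ∫|ψ|² dx = 1, integrated from 0 to d.
With ∫₀^d sin²(nπx/d) dx = d/2, the integral (without the A² prefactor) comes out to d/2.
Setting this equal to 1 gives A² = 1/(d/2).
Substituting d = 5.84 gives A² = 0.3425, so A = 0.5852.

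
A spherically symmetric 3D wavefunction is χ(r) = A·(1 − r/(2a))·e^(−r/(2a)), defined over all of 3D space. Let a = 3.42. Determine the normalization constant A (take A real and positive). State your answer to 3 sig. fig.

Normalization requires ∫|χ|² 4πr² dr = 1, integrated from 0 to ∞.
In 3D with spherical symmetry the volume element is 4πr² dr.
Recall ∫₀^∞ r^m e^(−r/β) dr = m!·β^(m+1), the integral (without the A² prefactor) comes out to 8·π·a^3.
So A² = (8·π·a^3)^(−1).
With a = 3.42: A² = 0.0009947 and A = 0.03154.

A ≈ 0.0315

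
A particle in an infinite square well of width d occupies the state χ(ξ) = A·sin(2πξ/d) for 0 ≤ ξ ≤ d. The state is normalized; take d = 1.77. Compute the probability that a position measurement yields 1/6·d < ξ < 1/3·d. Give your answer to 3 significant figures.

P ≈ 0.304

The probability is P = ∫ |χ|² dξ over [1/6·d, 1/3·d].
Since A² = 1/(d/2), this is the region integral divided by the full normalization integral.
In terms of u = ξ/d (A² and the length scale cancel between numerator and denominator), P = [∫_{1/6}^{1/3} sin(2·π·u)^2 du] / [∫_{0}^{1} sin(2·π·u)^2 du].
With ∫ sin(2·π·u)^2 du = u/2 - sin(4·π·u)/(8·π) + C, the region integral is √(3)/(8·π) + 1/12 and the full one is 1/2.
The result is P = (√(3)/4 + π/6)/π.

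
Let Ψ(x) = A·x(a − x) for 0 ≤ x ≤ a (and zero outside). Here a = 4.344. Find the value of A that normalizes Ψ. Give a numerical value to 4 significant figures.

A ≈ 0.1393

Normalization requires ∫|Ψ|² dx = 1, integrated from 0 to a.
Expanding the polynomial and integrating term by term, the integral (without the A² prefactor) comes out to a^5/30.
So A² = (a^5/30)^(−1).
Substituting a = 4.344 gives A² = 0.019394, so A = 0.13926.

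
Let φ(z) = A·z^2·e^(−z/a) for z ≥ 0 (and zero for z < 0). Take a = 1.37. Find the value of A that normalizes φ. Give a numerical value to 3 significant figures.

A ≈ 0.526

We need A² ∫|f|² dz = 1, taking the integral from 0 to ∞.
With ∫₀^∞ z^4 e^(−αz) dz = 4!/α^5, with φ = A·z^2·e^(−z/a), the integral evaluates to A²·[3·a^5/4].
Setting this equal to 1 gives A² = 1/(3·a^5/4).
Substituting a = 1.37 gives A² = 0.2763, so A = 0.5256.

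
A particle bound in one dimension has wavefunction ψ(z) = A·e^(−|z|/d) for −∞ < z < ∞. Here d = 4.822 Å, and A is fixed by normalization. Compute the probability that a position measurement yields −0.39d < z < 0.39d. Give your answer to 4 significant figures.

P ≈ 0.5416

The probability is P = ∫ |ψ|² dz over [−0.39d, 0.39d].
Since A² = 1/(d), this is the region integral divided by the full normalization integral.
Both integrals are even about z = 0, so only the z ≥ 0 halves are needed (the factors of 2 cancel). In terms of u = z/d (A² and the length scale cancel between numerator and denominator), P = [∫_{0}^{0.39} e^(-2·u) du] / [∫_{0}^{∞} e^(-2·u) du].
With ∫ e^(-2·u) du = -e^(-2·u)/2 + C, the region integral is 1/2 - e^(-39/50)/2 and the full one is 1/2.
The result is P = 0.54159.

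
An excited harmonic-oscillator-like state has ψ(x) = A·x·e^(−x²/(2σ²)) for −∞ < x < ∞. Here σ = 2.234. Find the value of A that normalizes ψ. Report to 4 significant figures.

Require ∫ |ψ|² dx = 1 over the whole domain.
With ∫_{−∞}^{∞} x^(2m) e^(−αx²) dx = (2m−1)!!·√π / (2^m α^(m+1/2)), ∫|ψ|² dx = A²·(√(π)·σ^3/2).
So A² = (√(π)·σ^3/2)^(−1).
Substituting σ = 2.234 gives A² = 0.10121, so A = 0.31813.

A ≈ 0.3181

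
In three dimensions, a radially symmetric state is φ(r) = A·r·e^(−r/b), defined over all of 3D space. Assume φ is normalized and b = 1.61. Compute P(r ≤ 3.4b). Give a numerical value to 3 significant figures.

P ≈ 0.808

Integrate the radial probability density 4πr²|φ|² over r ≤ 3.4b.
Normalization gives A² = 1/(3·π·b^5).
In terms of u = r/b (A², 4π and the length scale all cancel between numerator and denominator), P = [∫_{0}^{3.4} u^4·e^(-2·u) du] / [∫_{0}^{∞} u^4·e^(-2·u) du].
Using ∫ u^4·e^(-2·u) du = -(u^4/2 + u^3 + 3·u^2/2 + 3·u/2 + 3/4)·e^(-2·u), the numerator is ≈ 0.60598 and the denominator is 3/4.
Taking the ratio yields P = 0.8080.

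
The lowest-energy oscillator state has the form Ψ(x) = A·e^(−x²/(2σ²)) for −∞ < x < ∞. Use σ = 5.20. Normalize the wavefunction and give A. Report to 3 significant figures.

A ≈ 0.329

We need A² ∫|f|² dx = 1, taking the integral from −∞ to ∞.
Using the Gaussian integral ∫_{−∞}^{∞} e^(−αx²) dx = √(π/α), carrying out the integral gives A² · √(π)·σ.
Setting this equal to 1 gives A² = 1/(√(π)·σ).
With σ = 5.20: A² = 0.1085 and A = 0.3294.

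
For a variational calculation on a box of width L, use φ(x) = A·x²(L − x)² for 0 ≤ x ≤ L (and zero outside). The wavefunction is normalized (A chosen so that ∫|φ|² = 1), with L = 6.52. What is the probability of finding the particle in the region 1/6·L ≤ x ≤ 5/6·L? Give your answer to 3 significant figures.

|φ|² is the probability density, so P = ∫_{1/6·L}^{5/6·L} |φ|² dx.
With A² fixed by ∫|φ|² = 1, i.e. A² = (L^9/630)^(−1), substitute and integrate.
Substituting u = x/L, A² and the length scale cancel in the ratio: P = ∫_{1/6}^{5/6} u^4·(1 - u)^4 du / ∫_{0}^{1} u^4·(1 - u)^4 du.
Using ∫ u^4·(1 - u)^4 du = u^5·(70·u^4 - 315·u^3 + 540·u^2 - 420·u + 126)/630, the numerator is ≈ 0.0015589 and the denominator is 1/630.
The result is P = 0.9821.

P ≈ 0.982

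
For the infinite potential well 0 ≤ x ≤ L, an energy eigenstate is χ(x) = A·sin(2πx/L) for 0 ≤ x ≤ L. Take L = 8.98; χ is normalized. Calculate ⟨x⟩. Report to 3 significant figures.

The expectation value is the |χ|²-weighted average of x: ∫ x|χ|² dx.
The ratio of the moment integral to the normalization integral gives ⟨x⟩ = L/2.
Putting L = 8.98 gives 4.490.

⟨x⟩ ≈ 4.49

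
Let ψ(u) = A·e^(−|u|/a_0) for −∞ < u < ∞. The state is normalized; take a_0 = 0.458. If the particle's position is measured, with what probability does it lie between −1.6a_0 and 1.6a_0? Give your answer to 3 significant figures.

P ≈ 0.959

P = ∫_{−1.6a_0}^{1.6a_0} |ψ(u)|² du.
The normalization integral ∫|ψ|²du over the whole domain equals a_0·A², and A² cancels in the ratio.
By symmetry take twice the u ≥ 0 contribution in numerator and denominator; the 2's cancel. In terms of t = u/a_0 (A² and the length scale cancel between numerator and denominator), P = [∫_{0}^{1.6} e^(-2·t) dt] / [∫_{0}^{∞} e^(-2·t) dt].
An antiderivative of e^(-2·t) is -e^(-2·t)/2; evaluating from 0 to 1.6 gives 1/2 - e^(-16/5)/2, while the full integral is 1/2.
The result is P = 0.9592.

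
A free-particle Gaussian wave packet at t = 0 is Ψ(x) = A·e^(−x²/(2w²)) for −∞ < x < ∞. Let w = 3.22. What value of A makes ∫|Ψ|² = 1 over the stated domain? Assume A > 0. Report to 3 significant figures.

Normalization requires ∫|Ψ|² dx = 1, integrated from −∞ to ∞.
With ∫_{−∞}^{∞} x^(2m) e^(−αx²) dx = (2m−1)!!·√π / (2^m α^(m+1/2)), the integral (without the A² prefactor) comes out to √(π)·w.
With w = 3.22: A² = 0.1752 and A = 0.4186.

A ≈ 0.419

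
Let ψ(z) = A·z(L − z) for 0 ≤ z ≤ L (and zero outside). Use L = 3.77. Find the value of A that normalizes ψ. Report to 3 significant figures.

A ≈ 0.198

We need A² ∫|f|² dz = 1, taking the integral from 0 to L.
∫|ψ|² dz = A²·(L^5/30).
Setting this equal to 1 gives A² = 1/(L^5/30).
With L = 3.77: A² = 0.03939 and A = 0.1985.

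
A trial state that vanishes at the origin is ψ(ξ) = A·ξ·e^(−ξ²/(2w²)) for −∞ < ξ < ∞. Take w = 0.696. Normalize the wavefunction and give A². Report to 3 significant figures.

Require ∫ |ψ|² dξ = 1 over the whole domain.
Differentiating ∫e^(−αξ²) dξ = √(π/α) under α to get the higher moments, ∫|ψ|² dξ = A²·(√(π)·w^3/2).
Hence A² = 1/[√(π)·w^3/2].
With w = 0.696: A² = 3.347 and A = 1.829.

A^2 ≈ 3.35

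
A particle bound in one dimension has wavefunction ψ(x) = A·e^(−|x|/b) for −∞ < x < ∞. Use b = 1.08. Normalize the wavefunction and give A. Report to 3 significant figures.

The normalization condition is ∫|ψ|² dx = 1 from −∞ to ∞.
Using ∫₀^∞ xⁿ e^(−αx) dx = n!/αⁿ⁺¹, ∫|ψ|² dx = A²·(b).
Setting this equal to 1 gives A² = 1/(b).
With b = 1.08: A² = 0.9259 and A = 0.9623.

A ≈ 0.962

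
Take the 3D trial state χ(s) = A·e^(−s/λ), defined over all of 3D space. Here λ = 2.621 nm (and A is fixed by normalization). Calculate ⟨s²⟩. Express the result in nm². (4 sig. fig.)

By definition ⟨s²⟩ = ∫ s^2 |χ(s)|² 4πs² ds.
Using ∫₀^∞ sⁿ e^(−αs) ds = n!/αⁿ⁺¹, evaluating both integrals, ⟨s²⟩ = 3·λ^2.
With λ = 2.621, ⟨s^2⟩ = 20.609.

⟨s^2⟩ ≈ 20.61 nm^2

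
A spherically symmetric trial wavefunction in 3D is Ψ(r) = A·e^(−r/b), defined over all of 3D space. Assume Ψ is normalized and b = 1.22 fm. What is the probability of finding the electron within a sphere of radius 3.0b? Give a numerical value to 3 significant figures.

P ≈ 0.938

Integrate the radial probability density 4πr²|Ψ|² over r ≤ 3.0b.
The full normalization integral is A²·[π·b^3] = 1, fixing A².
Let u = r/b; then A², 4π and the length scale all cancel, so P = ∫_{0}^{3.0} u^2·e^(-2·u) du ÷ ∫_{0}^{∞} u^2·e^(-2·u) du.
Using ∫ u^2·e^(-2·u) du = -(2·u^2 + 2·u + 1)·e^(-2·u)/4, the numerator is 1/4 - 25·e^(-6)/4 and the denominator is 1/4.
The region integral divided by the full integral gives P = 0.9380.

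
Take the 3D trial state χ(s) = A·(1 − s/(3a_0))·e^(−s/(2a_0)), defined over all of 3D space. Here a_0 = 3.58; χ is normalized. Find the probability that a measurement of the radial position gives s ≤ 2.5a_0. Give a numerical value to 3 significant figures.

P = ∫ |χ|² 4πs² ds over s ≤ 2.5a_0.
Normalization gives A² = 1/(8·π·a_0^3/3).
Substituting u = s/a_0, A², 4π and the length scale all cancel in the ratio: P = ∫_{0}^{2.5} u^2·(1 - u/3)^2·e^(-u) du / ∫_{0}^{∞} u^2·(1 - u/3)^2·e^(-u) du.
An antiderivative of u^2·(1 - u/3)^2·e^(-u) is (-u^4 + 2·u^3 - 3·u^2 - 6·u - 6)·e^(-u)/9; evaluating from 0 to 2.5 gives 2/3 - 761·e^(-5/2)/144, while the full integral is 2/3.
This evaluates to P = 0.3493.

P ≈ 0.349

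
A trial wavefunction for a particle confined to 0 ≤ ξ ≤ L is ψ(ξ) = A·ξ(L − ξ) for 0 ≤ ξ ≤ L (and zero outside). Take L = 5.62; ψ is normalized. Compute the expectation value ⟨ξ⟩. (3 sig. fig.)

⟨ξ⟩ = ∫ ξ |ψ|² dξ over the full domain.
Expanding the polynomial and integrating term by term, the ratio of the moment integral to the normalization integral gives ⟨ξ⟩ = L/2.
Putting L = 5.62 gives 2.810.

⟨ξ⟩ ≈ 2.81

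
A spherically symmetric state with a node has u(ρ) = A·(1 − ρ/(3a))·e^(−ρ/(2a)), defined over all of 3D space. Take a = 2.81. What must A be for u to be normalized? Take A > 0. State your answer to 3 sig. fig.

Require ∫ |u|² 4πρ² dρ = 1 over the whole domain.
The angular integral contributes 4π, leaving ∫₀^∞ ρ²|u|² dρ.
Using ∫₀^∞ ρⁿ e^(−αρ) dρ = n!/αⁿ⁺¹, with u = A·(1 − ρ/(3a))·e^(−ρ/(2a)), the integral evaluates to A²·[8·π·a^3/3].
Setting this equal to 1 gives A² = 1/(8·π·a^3/3).
With a = 2.81: A² = 0.005380 and A = 0.07335.

A ≈ 0.0733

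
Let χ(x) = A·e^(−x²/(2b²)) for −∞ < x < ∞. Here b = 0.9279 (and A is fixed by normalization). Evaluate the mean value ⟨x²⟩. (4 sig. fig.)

⟨x^2⟩ ≈ 0.4305

The expectation value is the |χ|²-weighted average of x^2: ∫ x^2|χ|² dx.
With ∫_{−∞}^{∞} x^(2m) e^(−αx²) dx = (2m−1)!!·√π / (2^m α^(m+1/2)), evaluating both integrals, ⟨x²⟩ = b^2/2.
Putting b = 0.9279 gives 0.43050.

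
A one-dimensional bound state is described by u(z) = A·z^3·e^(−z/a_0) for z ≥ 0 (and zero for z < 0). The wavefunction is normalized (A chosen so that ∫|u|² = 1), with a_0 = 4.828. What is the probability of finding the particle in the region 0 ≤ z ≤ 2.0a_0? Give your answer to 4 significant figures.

|u|² is the probability density, so P = ∫_{0}^{2.0a_0} |u|² dz.
Since A² = 1/(45·a_0^7/8), this is the region integral divided by the full normalization integral.
Let t = z/a_0; then A² and the length scale cancel, so P = ∫_{0}^{2.0} t^6·e^(-2·t) dt ÷ ∫_{0}^{∞} t^6·e^(-2·t) dt.
An antiderivative of t^6·e^(-2·t) is -(4·t^6 + 12·t^5 + 30·t^4 + 60·t^3 + 90·t^2 + 90·t + 45)·e^(-2·t)/8; evaluating from 0 to 2.0 gives 45/8 - 2185·e^(-4)/8, while the full integral is 45/8.
Evaluating gives P = 0.11067.

P ≈ 0.1107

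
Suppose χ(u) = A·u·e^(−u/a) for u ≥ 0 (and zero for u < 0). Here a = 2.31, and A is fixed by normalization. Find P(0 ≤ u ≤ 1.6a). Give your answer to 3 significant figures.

P ≈ 0.620

|χ|² is the probability density, so P = ∫_{0}^{1.6a} |χ|² du.
With A² fixed by ∫|χ|² = 1, i.e. A² = (a^3/4)^(−1), substitute and integrate.
In terms of t = u/a (A² and the length scale cancel between numerator and denominator), P = [∫_{0}^{1.6} t^2·e^(-2·t) dt] / [∫_{0}^{∞} t^2·e^(-2·t) dt].
With ∫ t^2·e^(-2·t) dt = -(2·t^2 + 2·t + 1)·e^(-2·t)/4 + C, the region integral is 1/4 - 233·e^(-16/5)/100 and the full one is 1/4.
Evaluating gives P = 0.6201.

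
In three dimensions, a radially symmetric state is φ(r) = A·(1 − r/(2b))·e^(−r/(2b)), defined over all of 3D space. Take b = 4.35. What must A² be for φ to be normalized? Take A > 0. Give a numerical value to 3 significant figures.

Require ∫ |φ|² 4πr² dr = 1 over the whole domain.
Carrying out the integral gives A² · 8·π·b^3.
So A² = (8·π·b^3)^(−1).
With b = 4.35: A² = 0.0004834 and A = 0.02199.

A^2 ≈ 0.000483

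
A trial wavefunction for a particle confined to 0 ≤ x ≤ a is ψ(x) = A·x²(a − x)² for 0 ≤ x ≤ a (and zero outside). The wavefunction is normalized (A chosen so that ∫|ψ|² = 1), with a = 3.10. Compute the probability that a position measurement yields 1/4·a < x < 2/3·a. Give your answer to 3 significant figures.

P ≈ 0.806

P = ∫_{1/4·a}^{2/3·a} |ψ(x)|² dx.
Since A² = 1/(a^9/630), this is the region integral divided by the full normalization integral.
In terms of u = x/a (A² and the length scale cancel between numerator and denominator), P = [∫_{1/4}^{2/3} u^4·(1 - u)^4 du] / [∫_{0}^{1} u^4·(1 - u)^4 du].
With ∫ u^4·(1 - u)^4 du = u^5·(70·u^4 - 315·u^3 + 540·u^2 - 420·u + 126)/630 + C, the region integral is ≈ 0.0012797 and the full one is 1/630.
Taking the ratio, P = 0.8062.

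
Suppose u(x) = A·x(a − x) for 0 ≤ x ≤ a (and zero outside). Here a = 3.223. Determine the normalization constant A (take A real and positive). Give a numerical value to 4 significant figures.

Require ∫ |u|² dx = 1 over the whole domain.
Expanding the polynomial and integrating term by term, with u = A·x(a − x), the integral evaluates to A²·[a^5/30].
Setting this equal to 1 gives A² = 1/(a^5/30).
Plugging in a = 3.223 yields A = 0.29370.

A ≈ 0.2937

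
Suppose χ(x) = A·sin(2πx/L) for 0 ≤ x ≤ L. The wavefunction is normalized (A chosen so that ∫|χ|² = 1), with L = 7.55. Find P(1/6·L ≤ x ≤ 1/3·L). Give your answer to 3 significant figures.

P ≈ 0.304

P = ∫_{1/6·L}^{1/3·L} |χ(x)|² dx.
With A² fixed by ∫|χ|² = 1, i.e. A² = (L/2)^(−1), substitute and integrate.
In terms of u = x/L (A² and the length scale cancel between numerator and denominator), P = [∫_{1/6}^{1/3} sin(2·π·u)^2 du] / [∫_{0}^{1} sin(2·π·u)^2 du].
An antiderivative of sin(2·π·u)^2 is u/2 - sin(4·π·u)/(8·π); evaluating from 1/6 to 1/3 gives √(3)/(8·π) + 1/12, while the full integral is 1/2.
Evaluating gives P = (√(3)/4 + π/6)/π.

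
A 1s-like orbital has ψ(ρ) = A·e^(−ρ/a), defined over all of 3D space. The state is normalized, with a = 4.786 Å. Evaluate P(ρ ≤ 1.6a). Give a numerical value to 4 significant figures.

Integrate the radial probability density 4πρ²|ψ|² over ρ ≤ 1.6a.
A² is fixed by ∫₀^∞ 4πρ²|ψ|² dρ = 1, i.e. A² = (π·a^3)^(−1).
Substituting u = ρ/a, A², 4π and the length scale all cancel in the ratio: P = ∫_{0}^{1.6} u^2·e^(-2·u) du / ∫_{0}^{∞} u^2·e^(-2·u) du.
Using ∫ u^2·e^(-2·u) du = -(2·u^2 + 2·u + 1)·e^(-2·u)/4, the numerator is 1/4 - 233·e^(-16/5)/100 and the denominator is 1/4.
The region integral divided by the full integral gives P = 0.62010.

P ≈ 0.6201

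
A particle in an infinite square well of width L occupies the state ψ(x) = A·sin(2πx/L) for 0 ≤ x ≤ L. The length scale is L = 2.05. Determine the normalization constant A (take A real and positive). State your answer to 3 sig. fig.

A ≈ 0.988

Normalization requires ∫|ψ|² dx = 1, integrated from 0 to L.
∫|ψ|² dx = A²·(L/2).
So A² = (L/2)^(−1).
Substituting L = 2.05 gives A² = 0.9756, so A = 0.9877.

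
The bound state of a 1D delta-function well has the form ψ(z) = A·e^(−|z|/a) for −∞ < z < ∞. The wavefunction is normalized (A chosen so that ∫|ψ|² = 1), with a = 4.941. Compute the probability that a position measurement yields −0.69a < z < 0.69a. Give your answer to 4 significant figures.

The probability is P = ∫ |ψ|² dz over [−0.69a, 0.69a].
The normalization integral ∫|ψ|²dz over the whole domain equals a·A², and A² cancels in the ratio.
By symmetry take twice the z ≥ 0 contribution in numerator and denominator; the 2's cancel. In terms of u = z/a (A² and the length scale cancel between numerator and denominator), P = [∫_{0}^{0.69} e^(-2·u) du] / [∫_{0}^{∞} e^(-2·u) du].
With ∫ e^(-2·u) du = -e^(-2·u)/2 + C, the region integral is 1/2 - e^(-69/50)/2 and the full one is 1/2.
Evaluating gives P = 0.74842.

P ≈ 0.7484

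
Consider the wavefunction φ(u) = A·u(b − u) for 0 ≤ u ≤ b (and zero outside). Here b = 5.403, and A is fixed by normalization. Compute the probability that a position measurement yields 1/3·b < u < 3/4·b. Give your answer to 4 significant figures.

P ≈ 0.6866

The probability is P = ∫ |φ|² du over [1/3·b, 3/4·b].
Since A² = 1/(b^5/30), this is the region integral divided by the full normalization integral.
Substituting t = u/b, A² and the length scale cancel in the ratio: P = ∫_{1/3}^{3/4} t^2·(1 - t)^2 dt / ∫_{0}^{1} t^2·(1 - t)^2 dt.
An antiderivative of t^2·(1 - t)^2 is t^3·(6·t^2 - 15·t + 10)/30; evaluating from 1/3 to 3/4 gives ≈ 0.0228869, while the full integral is 1/30.
This works out to P = 0.68661.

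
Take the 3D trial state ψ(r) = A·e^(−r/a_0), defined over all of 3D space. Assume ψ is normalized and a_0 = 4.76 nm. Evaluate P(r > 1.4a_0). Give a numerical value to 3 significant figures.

With dV = 4πr²dr, the probability is ∫|ψ|² dV over r > 1.4a_0.
Normalization gives A² = 1/(π·a_0^3).
Let u = r/a_0; then A², 4π and the length scale all cancel, so P = ∫_{1.4}^{∞} u^2·e^(-2·u) du ÷ ∫_{0}^{∞} u^2·e^(-2·u) du.
An antiderivative of u^2·e^(-2·u) is -(2·u^2 + 2·u + 1)·e^(-2·u)/4; evaluating from 1.4 to ∞ gives 193·e^(-14/5)/100, while the full integral is 1/4.
Taking the ratio yields P = 0.4695.

P ≈ 0.469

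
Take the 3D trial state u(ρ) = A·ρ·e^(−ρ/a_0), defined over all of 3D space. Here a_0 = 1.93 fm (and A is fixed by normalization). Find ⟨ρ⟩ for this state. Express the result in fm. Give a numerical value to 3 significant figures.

By definition ⟨ρ⟩ = ∫ ρ |u(ρ)|² 4πρ² dρ.
Since the A² factors cancel between numerator and denominator, ⟨ρ⟩ = 5·a_0/2.
Putting a_0 = 1.93 gives 4.825.

⟨ρ⟩ ≈ 4.83 fm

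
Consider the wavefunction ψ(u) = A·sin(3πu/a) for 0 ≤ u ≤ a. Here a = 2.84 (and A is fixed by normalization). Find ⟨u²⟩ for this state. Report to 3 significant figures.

⟨u²⟩ = ∫ u^2 |ψ|² du over the full domain.
Evaluating both integrals, ⟨u²⟩ = -a^2/(18·π^2) + a^2/3.
Putting a = 2.84 gives 2.643.

⟨u^2⟩ ≈ 2.64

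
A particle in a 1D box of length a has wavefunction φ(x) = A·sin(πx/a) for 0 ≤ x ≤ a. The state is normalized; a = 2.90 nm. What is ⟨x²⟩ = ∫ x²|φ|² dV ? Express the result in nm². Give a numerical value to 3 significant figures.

⟨x^2⟩ ≈ 2.38 nm^2

⟨x²⟩ = ∫ x^2 |φ|² dx over the full domain.
With ∫₀^a sin²(nπx/a) dx = a/2, evaluating both integrals, ⟨x²⟩ = -a^2/(2·π^2) + a^2/3.
Putting a = 2.90 gives 2.377.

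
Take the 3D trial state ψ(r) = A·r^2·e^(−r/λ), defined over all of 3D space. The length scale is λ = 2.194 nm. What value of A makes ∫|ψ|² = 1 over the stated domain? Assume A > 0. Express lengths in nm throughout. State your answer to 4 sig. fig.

The normalization condition is ∫|ψ|² 4πr² dr = 1 from 0 to ∞.
Using ∫₀^∞ rⁿ e^(−αr) dr = n!/αⁿ⁺¹, carrying out the integral gives A² · 45·π·λ^7/2.
Substituting λ = 2.194 gives A² = 0.000057811, so A = 0.0076034.

A ≈ 0.007603 nm^(-7/2)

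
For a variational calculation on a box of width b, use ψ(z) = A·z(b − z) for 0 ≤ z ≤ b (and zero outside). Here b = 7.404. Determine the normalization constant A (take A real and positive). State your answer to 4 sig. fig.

The normalization condition is ∫|ψ|² dz = 1 from 0 to b.
Expanding the polynomial and integrating term by term, the integral (without the A² prefactor) comes out to b^5/30.
Plugging in b = 7.404 yields A = 0.036719.

A ≈ 0.03672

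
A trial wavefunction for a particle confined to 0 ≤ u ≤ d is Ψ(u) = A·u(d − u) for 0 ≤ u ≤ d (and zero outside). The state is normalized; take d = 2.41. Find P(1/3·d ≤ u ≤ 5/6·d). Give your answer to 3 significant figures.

The probability is P = ∫ |Ψ|² du over [1/3·d, 5/6·d].
Since A² = 1/(d^5/30), this is the region integral divided by the full normalization integral.
In terms of t = u/d (A² and the length scale cancel between numerator and denominator), P = [∫_{1/3}^{5/6} t^2·(1 - t)^2 dt] / [∫_{0}^{1} t^2·(1 - t)^2 dt].
With ∫ t^2·(1 - t)^2 dt = t^3·(6·t^2 - 15·t + 10)/30 + C, the region integral is 163/6480 and the full one is 1/30.
This works out to P = 163/216.

P ≈ 0.755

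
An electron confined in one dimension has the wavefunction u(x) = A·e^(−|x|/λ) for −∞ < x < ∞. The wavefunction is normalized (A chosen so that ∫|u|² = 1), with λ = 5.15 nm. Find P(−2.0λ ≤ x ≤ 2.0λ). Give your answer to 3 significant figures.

|u|² is the probability density, so P = ∫_{−2.0λ}^{2.0λ} |u|² dx.
With A² fixed by ∫|u|² = 1, i.e. A² = (λ)^(−1), substitute and integrate.
By symmetry take twice the x ≥ 0 contribution in numerator and denominator; the 2's cancel. In terms of t = x/λ (A² and the length scale cancel between numerator and denominator), P = [∫_{0}^{2.0} e^(-2·t) dt] / [∫_{0}^{∞} e^(-2·t) dt].
Using ∫ e^(-2·t) dt = -e^(-2·t)/2, the numerator is 1/2 - e^(-4)/2 and the denominator is 1/2.
Taking the ratio, P = 0.9817.

P ≈ 0.982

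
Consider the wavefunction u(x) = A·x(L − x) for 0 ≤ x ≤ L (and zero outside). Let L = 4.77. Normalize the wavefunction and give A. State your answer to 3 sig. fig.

The normalization condition is ∫|u|² dx = 1 from 0 to L.
Expanding the polynomial and integrating term by term, the integral (without the A² prefactor) comes out to L^5/30.
So A² = (L^5/30)^(−1).
With L = 4.77: A² = 0.01215 and A = 0.1102.

A ≈ 0.110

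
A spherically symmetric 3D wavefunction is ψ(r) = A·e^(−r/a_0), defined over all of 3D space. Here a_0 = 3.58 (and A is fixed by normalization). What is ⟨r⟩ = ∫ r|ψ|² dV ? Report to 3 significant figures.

The expectation value is the |ψ|²-weighted average of r: ∫ r|ψ|² 4πr² dr.
The ratio of the moment integral to the normalization integral gives ⟨r⟩ = 3·a_0/2.
With a_0 = 3.58, ⟨r⟩ = 5.370.

⟨r⟩ ≈ 5.37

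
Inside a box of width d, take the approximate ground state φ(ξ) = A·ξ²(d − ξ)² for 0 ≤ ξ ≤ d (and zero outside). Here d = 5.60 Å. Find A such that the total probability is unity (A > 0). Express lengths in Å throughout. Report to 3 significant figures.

A ≈ 0.0108 Å^(-9/2)

Normalization requires ∫|φ|² dξ = 1, integrated from 0 to d.
Expanding the polynomial and integrating term by term, the integral (without the A² prefactor) comes out to d^9/630.
With d = 5.60: A² = 0.0001163 and A = 0.01079.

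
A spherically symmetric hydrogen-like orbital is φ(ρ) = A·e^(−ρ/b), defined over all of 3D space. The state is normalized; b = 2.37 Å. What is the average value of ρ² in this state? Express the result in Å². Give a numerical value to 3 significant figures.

By definition ⟨ρ²⟩ = ∫ ρ^2 |φ(ρ)|² 4πρ² dρ.
Using ∫₀^∞ ρⁿ e^(−αρ) dρ = n!/αⁿ⁺¹, the ratio of the moment integral to the normalization integral gives ⟨ρ²⟩ = 3·b^2.
With b = 2.37, ⟨ρ^2⟩ = 16.85.

⟨ρ^2⟩ ≈ 16.9 Å^2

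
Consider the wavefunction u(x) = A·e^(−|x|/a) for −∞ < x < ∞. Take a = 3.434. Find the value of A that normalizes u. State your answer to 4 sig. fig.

A ≈ 0.5396

Require ∫ |u|² dx = 1 over the whole domain.
Carrying out the integral gives A² · a.
Substituting a = 3.434 gives A² = 0.29121, so A = 0.53963.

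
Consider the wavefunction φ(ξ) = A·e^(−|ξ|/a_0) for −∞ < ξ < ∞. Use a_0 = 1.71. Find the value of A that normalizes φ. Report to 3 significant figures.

The normalization condition is ∫|φ|² dξ = 1 from −∞ to ∞.
With ∫₀^∞ ξ^0 e^(−αξ) dξ = 0!/α^1, ∫|φ|² dξ = A²·(a_0).
So A² = (a_0)^(−1).
With a_0 = 1.71: A² = 0.5848 and A = 0.7647.

A ≈ 0.765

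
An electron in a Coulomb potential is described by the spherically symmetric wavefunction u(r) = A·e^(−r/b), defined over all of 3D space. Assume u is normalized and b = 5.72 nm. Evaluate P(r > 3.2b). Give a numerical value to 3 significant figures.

P ≈ 0.0463

Integrate the radial probability density 4πr²|u|² over r > 3.2b.
A² is fixed by ∫₀^∞ 4πr²|u|² dr = 1, i.e. A² = (π·b^3)^(−1).
Let t = r/b; then A², 4π and the length scale all cancel, so P = ∫_{3.2}^{∞} t^2·e^(-2·t) dt ÷ ∫_{0}^{∞} t^2·e^(-2·t) dt.
With ∫ t^2·e^(-2·t) dt = -(2·t^2 + 2·t + 1)·e^(-2·t)/4 + C, the region integral is 697·e^(-32/5)/100 and the full one is 1/4.
Taking the ratio yields P = 0.04632.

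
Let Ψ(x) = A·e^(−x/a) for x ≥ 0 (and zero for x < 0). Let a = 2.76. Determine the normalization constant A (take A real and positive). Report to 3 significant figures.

We need A² ∫|f|² dx = 1, taking the integral from 0 to ∞.
Recall ∫₀^∞ x^m e^(−x/β) dx = m!·β^(m+1), carrying out the integral gives A² · a/2.
So A² = (a/2)^(−1).
Plugging in a = 2.76 yields A = 0.8513.

A ≈ 0.851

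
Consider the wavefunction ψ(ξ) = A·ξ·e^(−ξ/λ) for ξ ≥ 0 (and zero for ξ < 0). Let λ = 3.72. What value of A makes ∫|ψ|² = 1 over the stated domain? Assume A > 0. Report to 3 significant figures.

A ≈ 0.279

Normalization requires ∫|ψ|² dξ = 1, integrated from 0 to ∞.
∫|ψ|² dξ = A²·(λ^3/4).
Hence A² = 1/[λ^3/4].
With λ = 3.72: A² = 0.07770 and A = 0.2788.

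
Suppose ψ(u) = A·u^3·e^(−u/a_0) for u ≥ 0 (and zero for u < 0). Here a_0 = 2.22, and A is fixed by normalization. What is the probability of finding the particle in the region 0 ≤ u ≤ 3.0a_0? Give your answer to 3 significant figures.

P ≈ 0.394

P = ∫_{0}^{3.0a_0} |ψ(u)|² du.
The normalization integral ∫|ψ|²du over the whole domain equals 45·a_0^7/8·A², and A² cancels in the ratio.
Substituting t = u/a_0, A² and the length scale cancel in the ratio: P = ∫_{0}^{3.0} t^6·e^(-2·t) dt / ∫_{0}^{∞} t^6·e^(-2·t) dt.
Using ∫ t^6·e^(-2·t) dt = -(4·t^6 + 12·t^5 + 30·t^4 + 60·t^3 + 90·t^2 + 90·t + 45)·e^(-2·t)/8, the numerator is ≈ 2.2145 and the denominator is 45/8.
Evaluating gives P = 0.3937.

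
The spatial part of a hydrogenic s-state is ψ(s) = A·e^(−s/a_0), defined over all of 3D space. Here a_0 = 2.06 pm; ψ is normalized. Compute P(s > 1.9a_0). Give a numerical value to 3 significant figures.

P ≈ 0.269

P = ∫ |ψ|² 4πs² ds over s > 1.9a_0.
Normalization gives A² = 1/(π·a_0^3).
In terms of u = s/a_0 (A², 4π and the length scale all cancel between numerator and denominator), P = [∫_{1.9}^{∞} u^2·e^(-2·u) du] / [∫_{0}^{∞} u^2·e^(-2·u) du].
An antiderivative of u^2·e^(-2·u) is -(2·u^2 + 2·u + 1)·e^(-2·u)/4; evaluating from 1.9 to ∞ gives 601·e^(-19/5)/200, while the full integral is 1/4.
The region integral divided by the full integral gives P = 0.2689.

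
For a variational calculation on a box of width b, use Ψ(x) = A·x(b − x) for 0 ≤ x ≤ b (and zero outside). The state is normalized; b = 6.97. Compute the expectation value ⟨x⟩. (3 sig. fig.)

⟨x⟩ = ∫ x |Ψ|² dx over the full domain.
Evaluating both integrals, ⟨x⟩ = b/2.
Putting b = 6.97 gives 3.485.

⟨x⟩ ≈ 3.49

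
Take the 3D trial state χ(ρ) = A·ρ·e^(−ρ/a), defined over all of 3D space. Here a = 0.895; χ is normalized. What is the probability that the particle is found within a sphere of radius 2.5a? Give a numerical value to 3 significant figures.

With dV = 4πρ²dρ, the probability is ∫|χ|² dV over ρ ≤ 2.5a.
The full normalization integral is A²·[3·π·a^5] = 1, fixing A².
In terms of u = ρ/a (A², 4π and the length scale all cancel between numerator and denominator), P = [∫_{0}^{2.5} u^4·e^(-2·u) du] / [∫_{0}^{∞} u^4·e^(-2·u) du].
With ∫ u^4·e^(-2·u) du = -(u^4/2 + u^3 + 3·u^2/2 + 3·u/2 + 3/4)·e^(-2·u) + C, the region integral is 3/4 - 1569·e^(-5)/32 and the full one is 3/4.
Taking the ratio yields P = 0.5595.

P ≈ 0.560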